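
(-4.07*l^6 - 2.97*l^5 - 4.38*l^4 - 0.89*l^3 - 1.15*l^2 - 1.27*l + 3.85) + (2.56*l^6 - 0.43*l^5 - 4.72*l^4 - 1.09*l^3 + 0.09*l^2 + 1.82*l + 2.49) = -1.51*l^6 - 3.4*l^5 - 9.1*l^4 - 1.98*l^3 - 1.06*l^2 + 0.55*l + 6.34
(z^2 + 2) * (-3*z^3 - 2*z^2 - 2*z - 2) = -3*z^5 - 2*z^4 - 8*z^3 - 6*z^2 - 4*z - 4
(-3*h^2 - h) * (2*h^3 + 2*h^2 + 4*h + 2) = -6*h^5 - 8*h^4 - 14*h^3 - 10*h^2 - 2*h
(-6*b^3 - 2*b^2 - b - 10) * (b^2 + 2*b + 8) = -6*b^5 - 14*b^4 - 53*b^3 - 28*b^2 - 28*b - 80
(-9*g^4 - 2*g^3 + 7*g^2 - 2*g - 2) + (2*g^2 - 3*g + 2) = -9*g^4 - 2*g^3 + 9*g^2 - 5*g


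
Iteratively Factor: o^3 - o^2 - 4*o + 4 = (o - 1)*(o^2 - 4) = (o - 2)*(o - 1)*(o + 2)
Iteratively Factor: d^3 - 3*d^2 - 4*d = (d - 4)*(d^2 + d) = (d - 4)*(d + 1)*(d)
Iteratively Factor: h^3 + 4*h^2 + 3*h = (h + 1)*(h^2 + 3*h) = (h + 1)*(h + 3)*(h)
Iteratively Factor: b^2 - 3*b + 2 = (b - 1)*(b - 2)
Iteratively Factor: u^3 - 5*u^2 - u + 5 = (u - 1)*(u^2 - 4*u - 5) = (u - 1)*(u + 1)*(u - 5)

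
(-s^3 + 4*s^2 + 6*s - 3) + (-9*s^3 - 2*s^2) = -10*s^3 + 2*s^2 + 6*s - 3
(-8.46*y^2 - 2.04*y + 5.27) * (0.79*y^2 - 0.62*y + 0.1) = -6.6834*y^4 + 3.6336*y^3 + 4.5821*y^2 - 3.4714*y + 0.527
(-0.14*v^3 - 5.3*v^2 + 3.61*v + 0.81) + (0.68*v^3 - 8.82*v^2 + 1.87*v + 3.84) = 0.54*v^3 - 14.12*v^2 + 5.48*v + 4.65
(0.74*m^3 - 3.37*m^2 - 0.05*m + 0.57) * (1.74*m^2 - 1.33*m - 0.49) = 1.2876*m^5 - 6.848*m^4 + 4.0325*m^3 + 2.7096*m^2 - 0.7336*m - 0.2793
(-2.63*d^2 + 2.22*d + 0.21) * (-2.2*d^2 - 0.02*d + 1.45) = 5.786*d^4 - 4.8314*d^3 - 4.3199*d^2 + 3.2148*d + 0.3045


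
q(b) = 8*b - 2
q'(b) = 8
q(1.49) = 9.92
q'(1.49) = 8.00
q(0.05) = -1.60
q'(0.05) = 8.00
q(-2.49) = -21.92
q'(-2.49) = 8.00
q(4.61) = 34.88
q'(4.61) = 8.00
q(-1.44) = -13.52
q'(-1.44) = 8.00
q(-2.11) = -18.88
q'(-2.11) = 8.00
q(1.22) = 7.76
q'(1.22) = 8.00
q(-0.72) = -7.76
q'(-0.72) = 8.00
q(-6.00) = -50.00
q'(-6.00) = 8.00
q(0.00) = -2.00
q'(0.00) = 8.00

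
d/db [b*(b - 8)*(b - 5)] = 3*b^2 - 26*b + 40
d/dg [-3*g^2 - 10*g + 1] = -6*g - 10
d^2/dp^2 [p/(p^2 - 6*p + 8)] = 2*(4*p*(p - 3)^2 + 3*(2 - p)*(p^2 - 6*p + 8))/(p^2 - 6*p + 8)^3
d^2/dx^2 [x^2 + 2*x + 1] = 2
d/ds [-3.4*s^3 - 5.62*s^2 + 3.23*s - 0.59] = -10.2*s^2 - 11.24*s + 3.23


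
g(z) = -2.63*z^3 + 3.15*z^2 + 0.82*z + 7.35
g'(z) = -7.89*z^2 + 6.3*z + 0.82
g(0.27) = 7.75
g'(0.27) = 1.95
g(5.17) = -267.65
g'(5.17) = -177.50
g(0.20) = 7.62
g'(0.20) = 1.76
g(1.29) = 8.00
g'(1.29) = -4.18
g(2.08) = -0.98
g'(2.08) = -20.21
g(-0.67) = 9.01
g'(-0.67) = -6.94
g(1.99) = 0.73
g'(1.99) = -17.89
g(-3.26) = 129.27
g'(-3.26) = -103.57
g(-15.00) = 9580.05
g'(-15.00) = -1868.93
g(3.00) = -32.85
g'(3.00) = -51.29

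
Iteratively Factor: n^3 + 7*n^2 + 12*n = (n + 3)*(n^2 + 4*n) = (n + 3)*(n + 4)*(n)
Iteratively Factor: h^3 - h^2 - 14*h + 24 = (h - 2)*(h^2 + h - 12) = (h - 2)*(h + 4)*(h - 3)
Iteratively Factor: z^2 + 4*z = (z + 4)*(z)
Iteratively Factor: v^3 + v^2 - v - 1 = (v - 1)*(v^2 + 2*v + 1) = (v - 1)*(v + 1)*(v + 1)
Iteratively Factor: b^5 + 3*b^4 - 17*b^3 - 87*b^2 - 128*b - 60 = (b + 2)*(b^4 + b^3 - 19*b^2 - 49*b - 30) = (b + 2)^2*(b^3 - b^2 - 17*b - 15) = (b - 5)*(b + 2)^2*(b^2 + 4*b + 3) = (b - 5)*(b + 1)*(b + 2)^2*(b + 3)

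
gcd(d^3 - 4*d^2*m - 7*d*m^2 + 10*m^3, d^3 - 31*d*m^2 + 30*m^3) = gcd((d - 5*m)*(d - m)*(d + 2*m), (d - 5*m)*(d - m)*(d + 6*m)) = d^2 - 6*d*m + 5*m^2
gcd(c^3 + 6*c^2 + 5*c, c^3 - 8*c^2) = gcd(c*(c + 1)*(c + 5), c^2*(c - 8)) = c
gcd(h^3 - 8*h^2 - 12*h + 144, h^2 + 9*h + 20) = h + 4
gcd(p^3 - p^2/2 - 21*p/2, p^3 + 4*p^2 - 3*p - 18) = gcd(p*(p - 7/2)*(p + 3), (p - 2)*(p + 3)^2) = p + 3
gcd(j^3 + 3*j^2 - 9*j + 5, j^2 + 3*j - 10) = j + 5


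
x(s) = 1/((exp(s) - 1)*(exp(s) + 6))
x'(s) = -exp(s)/((exp(s) - 1)*(exp(s) + 6)^2) - exp(s)/((exp(s) - 1)^2*(exp(s) + 6))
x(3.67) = 0.00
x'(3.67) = -0.00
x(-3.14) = -0.17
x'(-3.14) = -0.01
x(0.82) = 0.10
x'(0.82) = -0.20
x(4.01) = 0.00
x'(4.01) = -0.00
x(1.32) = 0.04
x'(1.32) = -0.07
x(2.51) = 0.00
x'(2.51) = -0.01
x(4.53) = 0.00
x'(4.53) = -0.00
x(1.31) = 0.04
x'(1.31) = -0.07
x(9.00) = 0.00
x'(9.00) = 0.00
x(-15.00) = -0.17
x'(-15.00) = 0.00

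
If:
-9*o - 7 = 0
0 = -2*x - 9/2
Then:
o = -7/9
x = -9/4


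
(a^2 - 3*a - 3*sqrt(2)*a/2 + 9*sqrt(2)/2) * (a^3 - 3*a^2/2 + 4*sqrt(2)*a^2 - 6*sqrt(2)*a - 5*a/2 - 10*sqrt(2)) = a^5 - 9*a^4/2 + 5*sqrt(2)*a^4/2 - 45*sqrt(2)*a^3/4 - 10*a^3 + 5*sqrt(2)*a^2 + 123*a^2/2 - 24*a + 75*sqrt(2)*a/4 - 90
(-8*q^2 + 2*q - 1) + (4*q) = -8*q^2 + 6*q - 1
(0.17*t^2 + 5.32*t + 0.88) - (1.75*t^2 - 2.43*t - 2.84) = -1.58*t^2 + 7.75*t + 3.72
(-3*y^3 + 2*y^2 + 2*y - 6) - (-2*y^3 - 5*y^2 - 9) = -y^3 + 7*y^2 + 2*y + 3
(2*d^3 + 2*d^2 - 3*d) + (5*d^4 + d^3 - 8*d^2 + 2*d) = 5*d^4 + 3*d^3 - 6*d^2 - d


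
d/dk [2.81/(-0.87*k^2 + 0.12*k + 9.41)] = (4.8894*k - 0.3372)/(-0.87*k^2 + 0.12*k + 9.41)^2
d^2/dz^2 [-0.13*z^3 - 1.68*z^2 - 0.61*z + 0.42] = -0.78*z - 3.36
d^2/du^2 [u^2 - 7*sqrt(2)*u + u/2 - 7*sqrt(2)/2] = 2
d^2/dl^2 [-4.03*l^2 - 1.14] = -8.06000000000000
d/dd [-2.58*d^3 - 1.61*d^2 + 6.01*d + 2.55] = -7.74*d^2 - 3.22*d + 6.01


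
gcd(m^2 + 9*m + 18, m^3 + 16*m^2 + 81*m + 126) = m^2 + 9*m + 18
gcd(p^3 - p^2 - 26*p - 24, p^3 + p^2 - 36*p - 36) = p^2 - 5*p - 6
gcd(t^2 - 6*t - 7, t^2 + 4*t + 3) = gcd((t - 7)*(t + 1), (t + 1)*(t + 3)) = t + 1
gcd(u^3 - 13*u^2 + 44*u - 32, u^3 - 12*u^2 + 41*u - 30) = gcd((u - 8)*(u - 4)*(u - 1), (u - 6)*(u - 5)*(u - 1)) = u - 1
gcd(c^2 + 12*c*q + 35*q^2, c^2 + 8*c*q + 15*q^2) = c + 5*q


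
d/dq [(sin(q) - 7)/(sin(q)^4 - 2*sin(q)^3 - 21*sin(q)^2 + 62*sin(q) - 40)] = (-3*sin(q)^4 + 32*sin(q)^3 - 21*sin(q)^2 - 294*sin(q) + 394)*cos(q)/((sin(q) - 4)^2*(sin(q) - 2)^2*(sin(q) - 1)^2*(sin(q) + 5)^2)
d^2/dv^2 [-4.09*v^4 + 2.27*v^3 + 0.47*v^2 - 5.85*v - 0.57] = -49.08*v^2 + 13.62*v + 0.94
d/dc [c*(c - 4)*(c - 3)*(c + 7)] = 4*c^3 - 74*c + 84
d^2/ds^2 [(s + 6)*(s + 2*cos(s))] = -2*(s + 6)*cos(s) - 4*sin(s) + 2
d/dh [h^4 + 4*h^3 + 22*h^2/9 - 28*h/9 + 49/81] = 4*h^3 + 12*h^2 + 44*h/9 - 28/9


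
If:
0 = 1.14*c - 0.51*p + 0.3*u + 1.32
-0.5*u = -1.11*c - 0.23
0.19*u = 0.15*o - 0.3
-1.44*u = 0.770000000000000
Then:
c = -0.45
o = 1.32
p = 1.27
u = -0.53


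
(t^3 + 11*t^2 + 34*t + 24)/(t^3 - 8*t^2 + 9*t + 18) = (t^2 + 10*t + 24)/(t^2 - 9*t + 18)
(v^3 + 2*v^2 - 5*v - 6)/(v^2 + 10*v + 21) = (v^2 - v - 2)/(v + 7)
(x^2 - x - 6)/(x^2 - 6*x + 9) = (x + 2)/(x - 3)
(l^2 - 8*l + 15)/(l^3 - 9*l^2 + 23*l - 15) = 1/(l - 1)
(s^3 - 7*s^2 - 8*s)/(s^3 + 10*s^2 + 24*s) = (s^2 - 7*s - 8)/(s^2 + 10*s + 24)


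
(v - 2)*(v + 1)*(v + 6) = v^3 + 5*v^2 - 8*v - 12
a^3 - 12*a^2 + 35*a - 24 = (a - 8)*(a - 3)*(a - 1)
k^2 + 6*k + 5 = (k + 1)*(k + 5)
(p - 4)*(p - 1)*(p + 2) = p^3 - 3*p^2 - 6*p + 8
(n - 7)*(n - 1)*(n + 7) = n^3 - n^2 - 49*n + 49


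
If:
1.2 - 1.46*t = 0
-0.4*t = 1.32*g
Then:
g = -0.25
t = 0.82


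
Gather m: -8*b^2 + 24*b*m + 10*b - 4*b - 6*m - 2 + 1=-8*b^2 + 6*b + m*(24*b - 6) - 1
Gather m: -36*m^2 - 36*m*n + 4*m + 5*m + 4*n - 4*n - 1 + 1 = -36*m^2 + m*(9 - 36*n)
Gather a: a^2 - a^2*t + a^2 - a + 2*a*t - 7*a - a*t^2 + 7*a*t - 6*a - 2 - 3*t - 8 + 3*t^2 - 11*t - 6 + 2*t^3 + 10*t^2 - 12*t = a^2*(2 - t) + a*(-t^2 + 9*t - 14) + 2*t^3 + 13*t^2 - 26*t - 16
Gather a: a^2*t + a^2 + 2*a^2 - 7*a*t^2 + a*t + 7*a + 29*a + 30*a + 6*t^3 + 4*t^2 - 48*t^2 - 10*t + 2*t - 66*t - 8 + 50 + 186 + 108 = a^2*(t + 3) + a*(-7*t^2 + t + 66) + 6*t^3 - 44*t^2 - 74*t + 336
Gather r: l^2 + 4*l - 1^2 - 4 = l^2 + 4*l - 5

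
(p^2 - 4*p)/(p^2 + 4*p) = (p - 4)/(p + 4)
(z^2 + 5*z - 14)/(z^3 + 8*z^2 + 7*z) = (z - 2)/(z*(z + 1))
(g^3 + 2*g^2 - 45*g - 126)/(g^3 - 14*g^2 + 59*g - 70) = (g^2 + 9*g + 18)/(g^2 - 7*g + 10)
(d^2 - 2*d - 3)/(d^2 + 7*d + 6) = (d - 3)/(d + 6)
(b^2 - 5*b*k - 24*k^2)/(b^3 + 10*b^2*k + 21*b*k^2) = (b - 8*k)/(b*(b + 7*k))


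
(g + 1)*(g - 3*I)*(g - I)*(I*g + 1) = I*g^4 + 5*g^3 + I*g^3 + 5*g^2 - 7*I*g^2 - 3*g - 7*I*g - 3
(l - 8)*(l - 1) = l^2 - 9*l + 8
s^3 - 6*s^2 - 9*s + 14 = (s - 7)*(s - 1)*(s + 2)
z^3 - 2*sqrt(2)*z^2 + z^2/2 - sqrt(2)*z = z*(z + 1/2)*(z - 2*sqrt(2))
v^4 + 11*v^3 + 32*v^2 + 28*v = v*(v + 2)^2*(v + 7)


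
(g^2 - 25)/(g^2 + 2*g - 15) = (g - 5)/(g - 3)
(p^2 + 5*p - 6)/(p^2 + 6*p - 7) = (p + 6)/(p + 7)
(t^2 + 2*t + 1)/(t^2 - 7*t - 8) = (t + 1)/(t - 8)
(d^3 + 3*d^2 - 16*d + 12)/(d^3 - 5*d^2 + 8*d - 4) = (d + 6)/(d - 2)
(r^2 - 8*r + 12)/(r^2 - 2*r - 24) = (r - 2)/(r + 4)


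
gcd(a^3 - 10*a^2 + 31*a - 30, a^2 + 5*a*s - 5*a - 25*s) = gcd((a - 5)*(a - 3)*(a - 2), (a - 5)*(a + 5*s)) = a - 5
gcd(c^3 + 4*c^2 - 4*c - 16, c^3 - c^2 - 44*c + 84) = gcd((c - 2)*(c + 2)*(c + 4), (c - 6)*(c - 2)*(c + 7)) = c - 2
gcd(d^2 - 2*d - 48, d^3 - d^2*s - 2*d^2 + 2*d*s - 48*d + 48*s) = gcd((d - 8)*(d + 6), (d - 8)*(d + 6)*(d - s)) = d^2 - 2*d - 48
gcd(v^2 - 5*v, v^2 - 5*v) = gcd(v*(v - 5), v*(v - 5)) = v^2 - 5*v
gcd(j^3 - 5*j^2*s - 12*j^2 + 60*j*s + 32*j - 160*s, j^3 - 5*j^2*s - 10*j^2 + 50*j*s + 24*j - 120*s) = -j^2 + 5*j*s + 4*j - 20*s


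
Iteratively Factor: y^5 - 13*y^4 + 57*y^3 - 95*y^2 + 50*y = (y - 5)*(y^4 - 8*y^3 + 17*y^2 - 10*y) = (y - 5)*(y - 1)*(y^3 - 7*y^2 + 10*y) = y*(y - 5)*(y - 1)*(y^2 - 7*y + 10) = y*(y - 5)*(y - 2)*(y - 1)*(y - 5)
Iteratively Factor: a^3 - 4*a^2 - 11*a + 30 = (a - 5)*(a^2 + a - 6) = (a - 5)*(a + 3)*(a - 2)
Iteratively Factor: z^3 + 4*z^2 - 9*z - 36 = (z + 3)*(z^2 + z - 12) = (z - 3)*(z + 3)*(z + 4)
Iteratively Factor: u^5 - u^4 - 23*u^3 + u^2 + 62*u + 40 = (u - 5)*(u^4 + 4*u^3 - 3*u^2 - 14*u - 8) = (u - 5)*(u - 2)*(u^3 + 6*u^2 + 9*u + 4) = (u - 5)*(u - 2)*(u + 4)*(u^2 + 2*u + 1) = (u - 5)*(u - 2)*(u + 1)*(u + 4)*(u + 1)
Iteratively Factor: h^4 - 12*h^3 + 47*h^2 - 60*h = (h - 5)*(h^3 - 7*h^2 + 12*h) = (h - 5)*(h - 3)*(h^2 - 4*h) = h*(h - 5)*(h - 3)*(h - 4)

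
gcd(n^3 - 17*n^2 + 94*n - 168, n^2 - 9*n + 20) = n - 4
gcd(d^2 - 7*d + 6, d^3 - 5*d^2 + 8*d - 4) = d - 1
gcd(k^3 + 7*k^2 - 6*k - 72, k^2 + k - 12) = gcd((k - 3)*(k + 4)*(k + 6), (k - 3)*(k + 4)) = k^2 + k - 12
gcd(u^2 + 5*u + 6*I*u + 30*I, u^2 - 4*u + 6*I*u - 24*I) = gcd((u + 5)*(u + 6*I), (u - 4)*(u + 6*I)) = u + 6*I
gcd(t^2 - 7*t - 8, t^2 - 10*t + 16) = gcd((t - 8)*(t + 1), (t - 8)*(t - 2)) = t - 8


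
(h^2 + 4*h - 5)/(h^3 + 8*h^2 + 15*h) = (h - 1)/(h*(h + 3))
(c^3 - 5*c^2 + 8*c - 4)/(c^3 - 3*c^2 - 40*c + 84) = (c^2 - 3*c + 2)/(c^2 - c - 42)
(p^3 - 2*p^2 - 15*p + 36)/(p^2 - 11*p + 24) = (p^2 + p - 12)/(p - 8)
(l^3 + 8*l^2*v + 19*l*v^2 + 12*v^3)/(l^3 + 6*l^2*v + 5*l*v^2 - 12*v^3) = (-l - v)/(-l + v)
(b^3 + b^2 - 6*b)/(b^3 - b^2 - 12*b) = (b - 2)/(b - 4)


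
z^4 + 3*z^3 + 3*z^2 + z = z*(z + 1)^3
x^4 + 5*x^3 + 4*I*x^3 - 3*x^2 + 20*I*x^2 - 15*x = x*(x + 5)*(x + I)*(x + 3*I)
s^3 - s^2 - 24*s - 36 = (s - 6)*(s + 2)*(s + 3)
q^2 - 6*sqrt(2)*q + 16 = (q - 4*sqrt(2))*(q - 2*sqrt(2))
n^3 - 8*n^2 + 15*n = n*(n - 5)*(n - 3)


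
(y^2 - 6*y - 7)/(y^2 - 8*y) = (y^2 - 6*y - 7)/(y*(y - 8))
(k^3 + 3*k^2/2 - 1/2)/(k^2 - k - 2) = (2*k^2 + k - 1)/(2*(k - 2))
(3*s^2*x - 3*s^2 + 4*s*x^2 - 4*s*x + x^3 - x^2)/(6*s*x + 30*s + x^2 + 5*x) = (3*s^2*x - 3*s^2 + 4*s*x^2 - 4*s*x + x^3 - x^2)/(6*s*x + 30*s + x^2 + 5*x)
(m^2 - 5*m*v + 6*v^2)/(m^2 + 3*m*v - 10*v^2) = (m - 3*v)/(m + 5*v)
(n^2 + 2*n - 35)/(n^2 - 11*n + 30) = (n + 7)/(n - 6)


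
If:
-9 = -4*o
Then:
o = 9/4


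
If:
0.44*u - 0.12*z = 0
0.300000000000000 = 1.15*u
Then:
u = 0.26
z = 0.96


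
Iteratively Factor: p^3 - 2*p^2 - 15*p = (p - 5)*(p^2 + 3*p) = p*(p - 5)*(p + 3)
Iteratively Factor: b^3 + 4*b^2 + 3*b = (b + 1)*(b^2 + 3*b) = b*(b + 1)*(b + 3)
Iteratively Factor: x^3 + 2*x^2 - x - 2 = (x + 1)*(x^2 + x - 2) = (x + 1)*(x + 2)*(x - 1)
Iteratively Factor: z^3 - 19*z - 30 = (z - 5)*(z^2 + 5*z + 6) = (z - 5)*(z + 2)*(z + 3)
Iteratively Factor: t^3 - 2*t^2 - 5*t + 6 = (t - 1)*(t^2 - t - 6) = (t - 3)*(t - 1)*(t + 2)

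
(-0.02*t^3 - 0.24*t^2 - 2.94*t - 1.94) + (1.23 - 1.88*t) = -0.02*t^3 - 0.24*t^2 - 4.82*t - 0.71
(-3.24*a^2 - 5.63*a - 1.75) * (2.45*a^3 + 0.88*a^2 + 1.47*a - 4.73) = -7.938*a^5 - 16.6447*a^4 - 14.0047*a^3 + 5.5091*a^2 + 24.0574*a + 8.2775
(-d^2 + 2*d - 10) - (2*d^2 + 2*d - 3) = -3*d^2 - 7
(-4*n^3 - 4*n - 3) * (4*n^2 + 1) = -16*n^5 - 20*n^3 - 12*n^2 - 4*n - 3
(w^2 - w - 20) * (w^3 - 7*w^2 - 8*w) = w^5 - 8*w^4 - 21*w^3 + 148*w^2 + 160*w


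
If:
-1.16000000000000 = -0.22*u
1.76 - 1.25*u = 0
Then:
No Solution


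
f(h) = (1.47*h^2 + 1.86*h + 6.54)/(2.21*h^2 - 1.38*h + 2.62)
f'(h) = (1.38 - 4.42*h)*(1.47*h^2 + 1.86*h + 6.54)/(2.21*h^2 - 1.38*h + 2.62)^2 + (2.94*h + 1.86)/(2.21*h^2 - 1.38*h + 2.62) = (-6.1392*h^2 - 21.204*h + 13.8984)/(4.8841*h^4 - 6.0996*h^3 + 13.4848*h^2 - 7.2312*h + 6.8644)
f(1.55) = 2.24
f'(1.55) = -1.01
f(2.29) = 1.68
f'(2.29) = -0.55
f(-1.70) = 0.67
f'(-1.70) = 0.25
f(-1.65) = 0.68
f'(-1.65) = 0.27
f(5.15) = 1.02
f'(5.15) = -0.09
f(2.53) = 1.56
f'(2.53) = -0.45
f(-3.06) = 0.53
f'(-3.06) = 0.03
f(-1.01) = 0.98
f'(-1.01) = 0.74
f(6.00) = 0.96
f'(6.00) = -0.06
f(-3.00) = 0.53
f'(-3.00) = 0.03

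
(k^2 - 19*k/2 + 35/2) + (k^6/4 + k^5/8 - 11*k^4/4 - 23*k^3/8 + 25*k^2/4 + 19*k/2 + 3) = k^6/4 + k^5/8 - 11*k^4/4 - 23*k^3/8 + 29*k^2/4 + 41/2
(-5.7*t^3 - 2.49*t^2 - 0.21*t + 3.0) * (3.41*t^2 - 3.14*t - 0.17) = -19.437*t^5 + 9.4071*t^4 + 8.0715*t^3 + 11.3127*t^2 - 9.3843*t - 0.51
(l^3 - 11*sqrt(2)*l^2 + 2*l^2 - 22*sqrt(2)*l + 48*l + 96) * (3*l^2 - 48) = 3*l^5 - 33*sqrt(2)*l^4 + 6*l^4 - 66*sqrt(2)*l^3 + 96*l^3 + 192*l^2 + 528*sqrt(2)*l^2 - 2304*l + 1056*sqrt(2)*l - 4608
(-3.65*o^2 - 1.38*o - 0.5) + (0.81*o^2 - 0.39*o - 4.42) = -2.84*o^2 - 1.77*o - 4.92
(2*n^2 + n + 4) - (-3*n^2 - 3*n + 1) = 5*n^2 + 4*n + 3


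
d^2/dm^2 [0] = 0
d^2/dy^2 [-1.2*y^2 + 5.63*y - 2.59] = -2.40000000000000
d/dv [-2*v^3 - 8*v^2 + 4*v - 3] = -6*v^2 - 16*v + 4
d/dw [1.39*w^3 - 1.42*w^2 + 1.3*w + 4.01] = 4.17*w^2 - 2.84*w + 1.3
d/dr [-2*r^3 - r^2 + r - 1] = -6*r^2 - 2*r + 1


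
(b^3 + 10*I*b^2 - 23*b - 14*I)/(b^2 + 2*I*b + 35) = (b^2 + 3*I*b - 2)/(b - 5*I)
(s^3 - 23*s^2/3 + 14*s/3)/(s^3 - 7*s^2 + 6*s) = (3*s^2 - 23*s + 14)/(3*(s^2 - 7*s + 6))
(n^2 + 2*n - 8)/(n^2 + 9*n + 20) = (n - 2)/(n + 5)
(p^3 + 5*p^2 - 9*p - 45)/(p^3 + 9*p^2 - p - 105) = (p + 3)/(p + 7)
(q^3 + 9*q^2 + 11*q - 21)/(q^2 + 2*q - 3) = q + 7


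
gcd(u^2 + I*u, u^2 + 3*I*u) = u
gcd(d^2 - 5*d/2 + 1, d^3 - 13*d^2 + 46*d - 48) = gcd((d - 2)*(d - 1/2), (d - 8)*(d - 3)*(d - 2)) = d - 2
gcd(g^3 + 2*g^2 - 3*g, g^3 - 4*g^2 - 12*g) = g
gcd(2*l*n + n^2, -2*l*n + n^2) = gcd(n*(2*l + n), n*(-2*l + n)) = n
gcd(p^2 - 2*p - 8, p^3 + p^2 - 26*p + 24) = p - 4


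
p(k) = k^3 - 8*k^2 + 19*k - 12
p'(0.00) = 19.00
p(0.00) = -12.00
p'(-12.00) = 643.00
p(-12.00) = -3120.00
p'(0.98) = 6.20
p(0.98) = -0.12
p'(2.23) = -1.76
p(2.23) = 1.68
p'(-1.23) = 43.22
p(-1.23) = -49.33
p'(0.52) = 11.49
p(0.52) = -4.14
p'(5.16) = 16.32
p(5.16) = 10.42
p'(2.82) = -2.26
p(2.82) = 0.39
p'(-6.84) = 268.80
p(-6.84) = -836.26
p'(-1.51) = 50.00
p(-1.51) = -62.37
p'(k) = 3*k^2 - 16*k + 19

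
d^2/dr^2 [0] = 0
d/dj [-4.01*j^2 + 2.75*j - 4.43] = 2.75 - 8.02*j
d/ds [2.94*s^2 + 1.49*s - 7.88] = 5.88*s + 1.49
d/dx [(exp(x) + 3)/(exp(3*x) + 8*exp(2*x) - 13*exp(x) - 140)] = (-(exp(x) + 3)*(3*exp(2*x) + 16*exp(x) - 13) + exp(3*x) + 8*exp(2*x) - 13*exp(x) - 140)*exp(x)/(exp(3*x) + 8*exp(2*x) - 13*exp(x) - 140)^2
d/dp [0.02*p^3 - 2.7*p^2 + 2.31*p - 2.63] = 0.06*p^2 - 5.4*p + 2.31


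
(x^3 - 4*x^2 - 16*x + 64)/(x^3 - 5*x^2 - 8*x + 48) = (x + 4)/(x + 3)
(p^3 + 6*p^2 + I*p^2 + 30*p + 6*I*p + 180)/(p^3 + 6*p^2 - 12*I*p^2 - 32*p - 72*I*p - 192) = (p^2 + I*p + 30)/(p^2 - 12*I*p - 32)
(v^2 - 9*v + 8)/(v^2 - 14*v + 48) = (v - 1)/(v - 6)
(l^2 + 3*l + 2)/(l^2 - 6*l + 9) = (l^2 + 3*l + 2)/(l^2 - 6*l + 9)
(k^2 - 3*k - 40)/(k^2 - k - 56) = (k + 5)/(k + 7)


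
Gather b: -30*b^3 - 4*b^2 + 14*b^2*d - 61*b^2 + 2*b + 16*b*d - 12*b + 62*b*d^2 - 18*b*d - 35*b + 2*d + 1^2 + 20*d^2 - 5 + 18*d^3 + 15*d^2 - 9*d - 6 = -30*b^3 + b^2*(14*d - 65) + b*(62*d^2 - 2*d - 45) + 18*d^3 + 35*d^2 - 7*d - 10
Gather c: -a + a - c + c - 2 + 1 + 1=0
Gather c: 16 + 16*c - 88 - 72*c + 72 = -56*c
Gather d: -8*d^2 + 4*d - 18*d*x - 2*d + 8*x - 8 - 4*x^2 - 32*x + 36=-8*d^2 + d*(2 - 18*x) - 4*x^2 - 24*x + 28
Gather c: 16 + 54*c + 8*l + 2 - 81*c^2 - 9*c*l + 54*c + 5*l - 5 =-81*c^2 + c*(108 - 9*l) + 13*l + 13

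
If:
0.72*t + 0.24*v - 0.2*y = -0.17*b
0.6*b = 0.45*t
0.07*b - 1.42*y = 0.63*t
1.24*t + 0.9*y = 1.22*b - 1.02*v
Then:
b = 0.00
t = 0.00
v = 0.00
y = 0.00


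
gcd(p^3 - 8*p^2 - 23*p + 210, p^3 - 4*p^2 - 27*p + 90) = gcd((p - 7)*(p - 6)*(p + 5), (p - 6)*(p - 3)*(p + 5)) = p^2 - p - 30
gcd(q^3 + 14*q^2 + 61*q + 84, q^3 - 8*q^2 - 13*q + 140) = q + 4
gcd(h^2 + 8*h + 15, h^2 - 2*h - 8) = 1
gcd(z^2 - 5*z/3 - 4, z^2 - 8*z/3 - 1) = z - 3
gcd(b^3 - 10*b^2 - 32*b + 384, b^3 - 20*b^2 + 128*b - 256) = b^2 - 16*b + 64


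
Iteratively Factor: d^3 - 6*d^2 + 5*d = (d)*(d^2 - 6*d + 5) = d*(d - 5)*(d - 1)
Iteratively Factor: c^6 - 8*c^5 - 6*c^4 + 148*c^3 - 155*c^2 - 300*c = (c)*(c^5 - 8*c^4 - 6*c^3 + 148*c^2 - 155*c - 300) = c*(c + 4)*(c^4 - 12*c^3 + 42*c^2 - 20*c - 75) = c*(c - 5)*(c + 4)*(c^3 - 7*c^2 + 7*c + 15) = c*(c - 5)*(c + 1)*(c + 4)*(c^2 - 8*c + 15) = c*(c - 5)*(c - 3)*(c + 1)*(c + 4)*(c - 5)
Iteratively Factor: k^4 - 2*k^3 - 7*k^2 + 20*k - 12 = (k - 2)*(k^3 - 7*k + 6) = (k - 2)*(k - 1)*(k^2 + k - 6) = (k - 2)^2*(k - 1)*(k + 3)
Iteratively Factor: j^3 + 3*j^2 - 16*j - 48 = (j + 4)*(j^2 - j - 12) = (j + 3)*(j + 4)*(j - 4)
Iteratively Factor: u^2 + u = (u + 1)*(u)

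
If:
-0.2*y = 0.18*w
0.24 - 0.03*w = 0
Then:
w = 8.00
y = -7.20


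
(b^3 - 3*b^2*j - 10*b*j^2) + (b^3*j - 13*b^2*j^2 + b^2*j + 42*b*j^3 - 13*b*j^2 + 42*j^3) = b^3*j + b^3 - 13*b^2*j^2 - 2*b^2*j + 42*b*j^3 - 23*b*j^2 + 42*j^3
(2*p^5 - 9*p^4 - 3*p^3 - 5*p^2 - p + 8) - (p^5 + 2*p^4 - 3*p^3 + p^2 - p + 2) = p^5 - 11*p^4 - 6*p^2 + 6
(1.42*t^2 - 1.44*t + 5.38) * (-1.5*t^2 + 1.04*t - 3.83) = -2.13*t^4 + 3.6368*t^3 - 15.0062*t^2 + 11.1104*t - 20.6054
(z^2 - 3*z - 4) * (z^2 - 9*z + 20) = z^4 - 12*z^3 + 43*z^2 - 24*z - 80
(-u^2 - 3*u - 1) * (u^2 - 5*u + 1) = -u^4 + 2*u^3 + 13*u^2 + 2*u - 1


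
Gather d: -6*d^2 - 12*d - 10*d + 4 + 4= -6*d^2 - 22*d + 8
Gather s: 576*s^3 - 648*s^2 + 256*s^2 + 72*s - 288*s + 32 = 576*s^3 - 392*s^2 - 216*s + 32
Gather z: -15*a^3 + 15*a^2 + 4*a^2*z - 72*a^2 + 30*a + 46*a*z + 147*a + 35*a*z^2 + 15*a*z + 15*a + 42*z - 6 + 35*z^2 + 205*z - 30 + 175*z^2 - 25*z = -15*a^3 - 57*a^2 + 192*a + z^2*(35*a + 210) + z*(4*a^2 + 61*a + 222) - 36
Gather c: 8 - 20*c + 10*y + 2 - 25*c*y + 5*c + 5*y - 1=c*(-25*y - 15) + 15*y + 9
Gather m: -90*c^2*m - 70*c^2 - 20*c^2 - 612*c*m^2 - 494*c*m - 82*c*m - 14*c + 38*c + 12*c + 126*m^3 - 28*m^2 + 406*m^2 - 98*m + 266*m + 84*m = -90*c^2 + 36*c + 126*m^3 + m^2*(378 - 612*c) + m*(-90*c^2 - 576*c + 252)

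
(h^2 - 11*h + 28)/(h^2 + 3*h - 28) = (h - 7)/(h + 7)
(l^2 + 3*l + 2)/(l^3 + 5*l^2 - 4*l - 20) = (l + 1)/(l^2 + 3*l - 10)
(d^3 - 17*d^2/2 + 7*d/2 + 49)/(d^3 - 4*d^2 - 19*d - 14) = (d - 7/2)/(d + 1)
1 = 1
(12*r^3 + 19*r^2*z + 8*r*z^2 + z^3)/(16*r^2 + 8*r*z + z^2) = (3*r^2 + 4*r*z + z^2)/(4*r + z)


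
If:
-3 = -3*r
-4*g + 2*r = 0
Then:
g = 1/2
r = 1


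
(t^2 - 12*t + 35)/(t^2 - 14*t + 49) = (t - 5)/(t - 7)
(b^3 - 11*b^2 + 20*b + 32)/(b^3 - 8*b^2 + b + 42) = (b^3 - 11*b^2 + 20*b + 32)/(b^3 - 8*b^2 + b + 42)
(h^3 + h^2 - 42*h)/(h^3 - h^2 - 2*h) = (-h^2 - h + 42)/(-h^2 + h + 2)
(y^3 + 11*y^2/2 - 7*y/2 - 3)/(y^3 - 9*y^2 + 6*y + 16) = (2*y^3 + 11*y^2 - 7*y - 6)/(2*(y^3 - 9*y^2 + 6*y + 16))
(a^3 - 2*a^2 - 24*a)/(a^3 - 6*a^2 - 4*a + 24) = a*(a + 4)/(a^2 - 4)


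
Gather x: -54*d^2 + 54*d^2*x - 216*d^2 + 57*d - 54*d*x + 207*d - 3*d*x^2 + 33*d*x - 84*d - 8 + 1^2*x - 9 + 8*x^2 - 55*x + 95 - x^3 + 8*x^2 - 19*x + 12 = -270*d^2 + 180*d - x^3 + x^2*(16 - 3*d) + x*(54*d^2 - 21*d - 73) + 90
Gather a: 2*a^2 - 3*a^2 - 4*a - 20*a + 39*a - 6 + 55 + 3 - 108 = -a^2 + 15*a - 56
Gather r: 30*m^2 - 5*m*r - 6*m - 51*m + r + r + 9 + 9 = 30*m^2 - 57*m + r*(2 - 5*m) + 18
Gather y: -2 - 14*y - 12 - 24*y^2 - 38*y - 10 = -24*y^2 - 52*y - 24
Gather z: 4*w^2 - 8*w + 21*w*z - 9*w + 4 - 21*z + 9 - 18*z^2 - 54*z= 4*w^2 - 17*w - 18*z^2 + z*(21*w - 75) + 13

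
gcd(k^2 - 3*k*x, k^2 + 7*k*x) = k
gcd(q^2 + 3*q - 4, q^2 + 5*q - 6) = q - 1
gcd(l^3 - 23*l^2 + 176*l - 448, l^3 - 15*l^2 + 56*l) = l^2 - 15*l + 56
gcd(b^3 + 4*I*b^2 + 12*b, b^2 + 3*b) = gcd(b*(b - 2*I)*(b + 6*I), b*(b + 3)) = b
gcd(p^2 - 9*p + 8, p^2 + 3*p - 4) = p - 1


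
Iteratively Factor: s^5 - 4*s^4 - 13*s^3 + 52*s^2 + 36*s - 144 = (s + 2)*(s^4 - 6*s^3 - s^2 + 54*s - 72) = (s - 3)*(s + 2)*(s^3 - 3*s^2 - 10*s + 24) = (s - 3)*(s + 2)*(s + 3)*(s^2 - 6*s + 8) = (s - 4)*(s - 3)*(s + 2)*(s + 3)*(s - 2)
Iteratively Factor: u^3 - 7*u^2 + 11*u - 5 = (u - 1)*(u^2 - 6*u + 5) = (u - 1)^2*(u - 5)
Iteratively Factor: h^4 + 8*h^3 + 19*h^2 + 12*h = (h + 4)*(h^3 + 4*h^2 + 3*h) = (h + 3)*(h + 4)*(h^2 + h) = h*(h + 3)*(h + 4)*(h + 1)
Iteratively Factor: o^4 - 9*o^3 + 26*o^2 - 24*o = (o)*(o^3 - 9*o^2 + 26*o - 24) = o*(o - 2)*(o^2 - 7*o + 12) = o*(o - 3)*(o - 2)*(o - 4)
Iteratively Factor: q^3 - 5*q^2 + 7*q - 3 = (q - 1)*(q^2 - 4*q + 3) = (q - 3)*(q - 1)*(q - 1)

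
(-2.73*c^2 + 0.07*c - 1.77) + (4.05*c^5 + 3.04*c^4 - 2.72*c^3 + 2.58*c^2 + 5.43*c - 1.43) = 4.05*c^5 + 3.04*c^4 - 2.72*c^3 - 0.15*c^2 + 5.5*c - 3.2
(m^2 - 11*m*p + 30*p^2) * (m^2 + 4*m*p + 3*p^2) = m^4 - 7*m^3*p - 11*m^2*p^2 + 87*m*p^3 + 90*p^4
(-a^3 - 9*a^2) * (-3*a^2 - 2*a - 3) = 3*a^5 + 29*a^4 + 21*a^3 + 27*a^2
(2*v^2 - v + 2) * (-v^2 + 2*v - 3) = -2*v^4 + 5*v^3 - 10*v^2 + 7*v - 6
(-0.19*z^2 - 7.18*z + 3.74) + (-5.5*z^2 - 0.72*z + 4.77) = -5.69*z^2 - 7.9*z + 8.51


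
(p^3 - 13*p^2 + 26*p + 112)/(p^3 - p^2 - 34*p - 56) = (p - 8)/(p + 4)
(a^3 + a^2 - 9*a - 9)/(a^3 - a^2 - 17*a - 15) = (a - 3)/(a - 5)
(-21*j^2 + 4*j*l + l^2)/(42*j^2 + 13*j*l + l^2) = (-3*j + l)/(6*j + l)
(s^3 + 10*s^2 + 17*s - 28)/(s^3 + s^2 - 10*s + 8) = (s + 7)/(s - 2)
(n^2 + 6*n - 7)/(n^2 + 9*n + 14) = (n - 1)/(n + 2)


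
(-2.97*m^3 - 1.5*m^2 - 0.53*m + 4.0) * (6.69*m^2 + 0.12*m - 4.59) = -19.8693*m^5 - 10.3914*m^4 + 9.9066*m^3 + 33.5814*m^2 + 2.9127*m - 18.36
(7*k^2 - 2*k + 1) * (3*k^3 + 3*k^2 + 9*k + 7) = 21*k^5 + 15*k^4 + 60*k^3 + 34*k^2 - 5*k + 7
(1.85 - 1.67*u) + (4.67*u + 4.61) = 3.0*u + 6.46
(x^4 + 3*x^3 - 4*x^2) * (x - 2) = x^5 + x^4 - 10*x^3 + 8*x^2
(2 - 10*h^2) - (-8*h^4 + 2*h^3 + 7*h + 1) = 8*h^4 - 2*h^3 - 10*h^2 - 7*h + 1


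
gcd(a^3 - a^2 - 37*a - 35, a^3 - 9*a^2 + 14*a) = a - 7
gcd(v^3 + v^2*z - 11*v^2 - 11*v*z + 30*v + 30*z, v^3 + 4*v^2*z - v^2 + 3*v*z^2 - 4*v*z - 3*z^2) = v + z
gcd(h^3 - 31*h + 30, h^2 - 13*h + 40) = h - 5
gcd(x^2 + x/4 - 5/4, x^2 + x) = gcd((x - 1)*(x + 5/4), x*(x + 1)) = 1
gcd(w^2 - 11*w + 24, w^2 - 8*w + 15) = w - 3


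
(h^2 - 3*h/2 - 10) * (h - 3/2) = h^3 - 3*h^2 - 31*h/4 + 15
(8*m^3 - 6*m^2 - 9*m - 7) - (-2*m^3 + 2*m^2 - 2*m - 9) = 10*m^3 - 8*m^2 - 7*m + 2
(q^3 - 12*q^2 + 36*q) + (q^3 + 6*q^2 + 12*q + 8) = 2*q^3 - 6*q^2 + 48*q + 8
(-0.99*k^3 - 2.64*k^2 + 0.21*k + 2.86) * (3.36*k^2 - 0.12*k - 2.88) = -3.3264*k^5 - 8.7516*k^4 + 3.8736*k^3 + 17.1876*k^2 - 0.948*k - 8.2368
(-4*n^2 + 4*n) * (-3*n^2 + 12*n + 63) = 12*n^4 - 60*n^3 - 204*n^2 + 252*n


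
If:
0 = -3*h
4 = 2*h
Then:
No Solution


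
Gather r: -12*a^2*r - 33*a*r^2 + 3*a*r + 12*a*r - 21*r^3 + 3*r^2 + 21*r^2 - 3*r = -21*r^3 + r^2*(24 - 33*a) + r*(-12*a^2 + 15*a - 3)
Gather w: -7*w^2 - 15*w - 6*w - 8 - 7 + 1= -7*w^2 - 21*w - 14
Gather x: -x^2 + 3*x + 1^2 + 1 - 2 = -x^2 + 3*x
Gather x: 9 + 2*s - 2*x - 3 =2*s - 2*x + 6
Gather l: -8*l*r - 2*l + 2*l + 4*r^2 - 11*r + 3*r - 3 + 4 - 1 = -8*l*r + 4*r^2 - 8*r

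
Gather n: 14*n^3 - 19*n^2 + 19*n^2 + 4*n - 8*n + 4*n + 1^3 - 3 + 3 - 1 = 14*n^3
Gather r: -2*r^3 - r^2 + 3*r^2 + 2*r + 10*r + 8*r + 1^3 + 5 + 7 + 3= -2*r^3 + 2*r^2 + 20*r + 16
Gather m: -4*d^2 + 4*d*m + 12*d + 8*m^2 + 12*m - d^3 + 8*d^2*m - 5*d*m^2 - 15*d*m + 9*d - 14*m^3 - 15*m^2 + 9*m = -d^3 - 4*d^2 + 21*d - 14*m^3 + m^2*(-5*d - 7) + m*(8*d^2 - 11*d + 21)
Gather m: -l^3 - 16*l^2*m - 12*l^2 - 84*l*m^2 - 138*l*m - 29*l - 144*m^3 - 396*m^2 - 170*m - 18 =-l^3 - 12*l^2 - 29*l - 144*m^3 + m^2*(-84*l - 396) + m*(-16*l^2 - 138*l - 170) - 18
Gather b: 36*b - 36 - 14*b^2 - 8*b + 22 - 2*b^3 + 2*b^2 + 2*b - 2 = -2*b^3 - 12*b^2 + 30*b - 16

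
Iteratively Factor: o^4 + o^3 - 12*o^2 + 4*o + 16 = (o + 1)*(o^3 - 12*o + 16) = (o + 1)*(o + 4)*(o^2 - 4*o + 4) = (o - 2)*(o + 1)*(o + 4)*(o - 2)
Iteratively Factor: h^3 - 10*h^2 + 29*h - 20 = (h - 1)*(h^2 - 9*h + 20) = (h - 4)*(h - 1)*(h - 5)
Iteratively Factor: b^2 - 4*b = (b)*(b - 4)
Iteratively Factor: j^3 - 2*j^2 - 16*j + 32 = (j - 2)*(j^2 - 16) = (j - 4)*(j - 2)*(j + 4)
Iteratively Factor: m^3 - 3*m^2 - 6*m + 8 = (m + 2)*(m^2 - 5*m + 4) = (m - 1)*(m + 2)*(m - 4)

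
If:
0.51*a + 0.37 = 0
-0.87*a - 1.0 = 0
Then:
No Solution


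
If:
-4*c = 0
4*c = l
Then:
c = 0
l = 0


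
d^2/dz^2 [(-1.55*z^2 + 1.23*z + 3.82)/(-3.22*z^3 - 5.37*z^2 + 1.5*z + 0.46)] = (32.14204*z^6 - 76.5187920000001*z^5 - 557.978988*z^4 - 1082.558402*z^3 - 549.1278*z^2 + 132.44142*z - 33.708968)/(33.386248*z^9 + 167.034924*z^8 + 231.906654*z^7 - 15.076839*z^6 - 155.755314*z^5 + 9.783378*z^4 + 20.900856*z^3 + 0.303876*z^2 - 0.9522*z - 0.097336)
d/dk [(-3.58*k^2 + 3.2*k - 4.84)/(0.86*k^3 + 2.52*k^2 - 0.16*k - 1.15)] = (3.0788*k^4 - 5.504*k^3 + 4.996*k^2 + 32.6276*k - 4.4544)/(0.7396*k^6 + 4.3344*k^5 + 6.0752*k^4 - 2.7844*k^3 - 5.7704*k^2 + 0.368*k + 1.3225)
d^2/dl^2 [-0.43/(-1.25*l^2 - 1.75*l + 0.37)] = (-1.34375*l^2 - 1.88125*l + 0.43*(2.5*l + 1.75)*(5.0*l + 3.5) + 0.39775)/(1.25*l^2 + 1.75*l - 0.37)^3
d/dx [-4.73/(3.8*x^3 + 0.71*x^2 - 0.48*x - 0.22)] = (53.922*x^2 + 6.7166*x - 2.2704)/(3.8*x^3 + 0.71*x^2 - 0.48*x - 0.22)^2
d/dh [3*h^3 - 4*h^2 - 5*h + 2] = 9*h^2 - 8*h - 5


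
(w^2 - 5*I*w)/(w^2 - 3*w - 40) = w*(-w + 5*I)/(-w^2 + 3*w + 40)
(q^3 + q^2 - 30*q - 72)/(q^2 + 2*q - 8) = (q^2 - 3*q - 18)/(q - 2)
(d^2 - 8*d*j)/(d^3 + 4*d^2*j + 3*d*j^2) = (d - 8*j)/(d^2 + 4*d*j + 3*j^2)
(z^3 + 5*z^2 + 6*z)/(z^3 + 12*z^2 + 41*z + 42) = z/(z + 7)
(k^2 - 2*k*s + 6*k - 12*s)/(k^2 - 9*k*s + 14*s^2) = (-k - 6)/(-k + 7*s)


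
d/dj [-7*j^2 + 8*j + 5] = 8 - 14*j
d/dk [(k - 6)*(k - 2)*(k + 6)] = 3*k^2 - 4*k - 36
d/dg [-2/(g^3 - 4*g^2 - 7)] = 2*g*(3*g - 8)/(-g^3 + 4*g^2 + 7)^2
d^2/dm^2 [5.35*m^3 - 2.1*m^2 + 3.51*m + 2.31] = 32.1*m - 4.2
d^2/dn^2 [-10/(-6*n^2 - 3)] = 40*(6*n^2 - 1)/(3*(2*n^2 + 1)^3)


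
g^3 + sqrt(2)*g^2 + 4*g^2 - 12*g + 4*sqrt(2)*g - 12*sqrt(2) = (g - 2)*(g + 6)*(g + sqrt(2))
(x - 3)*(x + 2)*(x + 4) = x^3 + 3*x^2 - 10*x - 24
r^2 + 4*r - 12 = (r - 2)*(r + 6)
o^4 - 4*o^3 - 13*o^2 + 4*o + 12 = (o - 6)*(o - 1)*(o + 1)*(o + 2)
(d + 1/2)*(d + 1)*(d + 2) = d^3 + 7*d^2/2 + 7*d/2 + 1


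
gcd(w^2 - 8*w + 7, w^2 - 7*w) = w - 7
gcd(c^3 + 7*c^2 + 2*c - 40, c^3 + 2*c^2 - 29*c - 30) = 1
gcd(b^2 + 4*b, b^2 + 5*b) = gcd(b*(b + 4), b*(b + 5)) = b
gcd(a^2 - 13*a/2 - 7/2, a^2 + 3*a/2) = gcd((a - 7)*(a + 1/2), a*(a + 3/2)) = 1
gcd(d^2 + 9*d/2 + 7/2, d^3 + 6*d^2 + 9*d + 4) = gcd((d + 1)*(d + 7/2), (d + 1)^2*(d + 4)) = d + 1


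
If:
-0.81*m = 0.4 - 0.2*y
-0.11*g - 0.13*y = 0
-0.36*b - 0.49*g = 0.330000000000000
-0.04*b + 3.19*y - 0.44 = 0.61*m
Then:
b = -0.86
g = -0.04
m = -0.49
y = 0.03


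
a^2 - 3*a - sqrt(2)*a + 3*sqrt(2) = (a - 3)*(a - sqrt(2))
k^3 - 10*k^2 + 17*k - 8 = (k - 8)*(k - 1)^2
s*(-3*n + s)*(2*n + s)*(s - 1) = -6*n^2*s^2 + 6*n^2*s - n*s^3 + n*s^2 + s^4 - s^3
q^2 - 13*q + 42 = (q - 7)*(q - 6)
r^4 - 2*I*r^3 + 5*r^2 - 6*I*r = r*(r - 3*I)*(r - I)*(r + 2*I)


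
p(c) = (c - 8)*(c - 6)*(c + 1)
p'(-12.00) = 778.00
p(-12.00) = -3960.00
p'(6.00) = -14.00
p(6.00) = 0.00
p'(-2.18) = 104.94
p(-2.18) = -98.26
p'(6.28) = -10.96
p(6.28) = -3.51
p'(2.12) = -7.64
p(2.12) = 71.18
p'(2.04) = -6.56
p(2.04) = 71.75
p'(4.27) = -22.32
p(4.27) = 34.01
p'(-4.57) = 215.47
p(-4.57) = -474.33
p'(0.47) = 22.44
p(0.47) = 61.21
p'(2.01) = -6.14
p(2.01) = 71.94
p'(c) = (c - 8)*(c - 6) + (c - 8)*(c + 1) + (c - 6)*(c + 1) = 3*c^2 - 26*c + 34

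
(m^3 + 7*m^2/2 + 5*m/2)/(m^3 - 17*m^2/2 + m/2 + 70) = m*(m + 1)/(m^2 - 11*m + 28)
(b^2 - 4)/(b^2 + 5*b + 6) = (b - 2)/(b + 3)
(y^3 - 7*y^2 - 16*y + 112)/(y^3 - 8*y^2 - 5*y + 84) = (y + 4)/(y + 3)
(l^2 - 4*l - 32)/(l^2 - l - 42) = (-l^2 + 4*l + 32)/(-l^2 + l + 42)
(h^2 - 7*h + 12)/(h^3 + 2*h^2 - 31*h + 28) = (h - 3)/(h^2 + 6*h - 7)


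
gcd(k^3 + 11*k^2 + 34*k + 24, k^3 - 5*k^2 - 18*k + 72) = k + 4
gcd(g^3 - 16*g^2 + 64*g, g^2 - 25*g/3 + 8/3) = g - 8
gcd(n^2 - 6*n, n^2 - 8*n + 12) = n - 6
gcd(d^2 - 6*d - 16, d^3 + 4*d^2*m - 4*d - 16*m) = d + 2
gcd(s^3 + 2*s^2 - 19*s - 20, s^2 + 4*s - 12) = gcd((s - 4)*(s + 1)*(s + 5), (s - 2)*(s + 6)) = 1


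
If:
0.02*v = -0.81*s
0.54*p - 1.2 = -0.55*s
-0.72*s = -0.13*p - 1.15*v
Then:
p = 2.22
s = 0.01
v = -0.25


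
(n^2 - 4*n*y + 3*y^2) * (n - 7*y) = n^3 - 11*n^2*y + 31*n*y^2 - 21*y^3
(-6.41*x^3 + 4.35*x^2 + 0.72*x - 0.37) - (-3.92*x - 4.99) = -6.41*x^3 + 4.35*x^2 + 4.64*x + 4.62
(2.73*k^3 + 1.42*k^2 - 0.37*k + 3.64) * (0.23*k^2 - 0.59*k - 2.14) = 0.6279*k^5 - 1.2841*k^4 - 6.7651*k^3 - 1.9833*k^2 - 1.3558*k - 7.7896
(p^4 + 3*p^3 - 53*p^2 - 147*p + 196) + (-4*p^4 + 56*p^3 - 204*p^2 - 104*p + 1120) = -3*p^4 + 59*p^3 - 257*p^2 - 251*p + 1316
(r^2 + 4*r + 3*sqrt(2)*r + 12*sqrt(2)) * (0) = 0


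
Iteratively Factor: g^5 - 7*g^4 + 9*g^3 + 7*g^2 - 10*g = (g - 1)*(g^4 - 6*g^3 + 3*g^2 + 10*g) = g*(g - 1)*(g^3 - 6*g^2 + 3*g + 10) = g*(g - 2)*(g - 1)*(g^2 - 4*g - 5) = g*(g - 2)*(g - 1)*(g + 1)*(g - 5)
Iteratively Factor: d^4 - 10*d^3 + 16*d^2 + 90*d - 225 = (d - 5)*(d^3 - 5*d^2 - 9*d + 45) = (d - 5)*(d + 3)*(d^2 - 8*d + 15) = (d - 5)^2*(d + 3)*(d - 3)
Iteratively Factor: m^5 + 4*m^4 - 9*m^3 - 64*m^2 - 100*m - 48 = (m + 2)*(m^4 + 2*m^3 - 13*m^2 - 38*m - 24) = (m + 1)*(m + 2)*(m^3 + m^2 - 14*m - 24) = (m - 4)*(m + 1)*(m + 2)*(m^2 + 5*m + 6) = (m - 4)*(m + 1)*(m + 2)^2*(m + 3)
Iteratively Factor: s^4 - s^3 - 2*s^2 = (s - 2)*(s^3 + s^2) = s*(s - 2)*(s^2 + s) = s^2*(s - 2)*(s + 1)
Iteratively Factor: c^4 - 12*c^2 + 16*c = (c)*(c^3 - 12*c + 16) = c*(c - 2)*(c^2 + 2*c - 8) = c*(c - 2)*(c + 4)*(c - 2)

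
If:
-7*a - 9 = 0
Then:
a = -9/7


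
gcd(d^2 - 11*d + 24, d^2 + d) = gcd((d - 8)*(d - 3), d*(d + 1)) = 1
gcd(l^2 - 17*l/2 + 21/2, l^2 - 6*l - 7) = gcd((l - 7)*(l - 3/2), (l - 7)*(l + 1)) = l - 7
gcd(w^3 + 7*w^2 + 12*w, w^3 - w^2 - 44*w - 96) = w^2 + 7*w + 12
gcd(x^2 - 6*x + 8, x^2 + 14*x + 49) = 1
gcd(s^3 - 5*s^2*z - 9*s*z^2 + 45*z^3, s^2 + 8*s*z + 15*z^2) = s + 3*z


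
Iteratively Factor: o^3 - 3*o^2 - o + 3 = (o - 1)*(o^2 - 2*o - 3) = (o - 3)*(o - 1)*(o + 1)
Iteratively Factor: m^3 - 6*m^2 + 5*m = (m - 5)*(m^2 - m) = (m - 5)*(m - 1)*(m)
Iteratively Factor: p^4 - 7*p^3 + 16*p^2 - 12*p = (p)*(p^3 - 7*p^2 + 16*p - 12) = p*(p - 2)*(p^2 - 5*p + 6) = p*(p - 3)*(p - 2)*(p - 2)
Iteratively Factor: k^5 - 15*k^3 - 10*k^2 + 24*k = (k)*(k^4 - 15*k^2 - 10*k + 24) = k*(k + 3)*(k^3 - 3*k^2 - 6*k + 8) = k*(k - 4)*(k + 3)*(k^2 + k - 2) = k*(k - 4)*(k - 1)*(k + 3)*(k + 2)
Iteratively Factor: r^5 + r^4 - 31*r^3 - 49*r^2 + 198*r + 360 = (r - 3)*(r^4 + 4*r^3 - 19*r^2 - 106*r - 120) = (r - 3)*(r + 2)*(r^3 + 2*r^2 - 23*r - 60) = (r - 3)*(r + 2)*(r + 4)*(r^2 - 2*r - 15) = (r - 5)*(r - 3)*(r + 2)*(r + 4)*(r + 3)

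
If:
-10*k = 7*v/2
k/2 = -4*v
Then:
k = 0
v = 0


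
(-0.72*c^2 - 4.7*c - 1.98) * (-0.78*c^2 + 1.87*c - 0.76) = 0.5616*c^4 + 2.3196*c^3 - 6.6974*c^2 - 0.1306*c + 1.5048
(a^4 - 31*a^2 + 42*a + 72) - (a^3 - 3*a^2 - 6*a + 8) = a^4 - a^3 - 28*a^2 + 48*a + 64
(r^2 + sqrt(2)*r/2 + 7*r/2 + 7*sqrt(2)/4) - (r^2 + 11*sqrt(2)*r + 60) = -21*sqrt(2)*r/2 + 7*r/2 - 60 + 7*sqrt(2)/4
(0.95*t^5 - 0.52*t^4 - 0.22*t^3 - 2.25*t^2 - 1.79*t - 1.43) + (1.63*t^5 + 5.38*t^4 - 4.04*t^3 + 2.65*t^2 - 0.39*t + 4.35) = 2.58*t^5 + 4.86*t^4 - 4.26*t^3 + 0.4*t^2 - 2.18*t + 2.92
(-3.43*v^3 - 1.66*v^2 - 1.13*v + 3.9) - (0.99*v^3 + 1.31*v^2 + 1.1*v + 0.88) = -4.42*v^3 - 2.97*v^2 - 2.23*v + 3.02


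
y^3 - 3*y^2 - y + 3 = (y - 3)*(y - 1)*(y + 1)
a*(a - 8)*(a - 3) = a^3 - 11*a^2 + 24*a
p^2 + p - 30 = (p - 5)*(p + 6)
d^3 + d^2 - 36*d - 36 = (d - 6)*(d + 1)*(d + 6)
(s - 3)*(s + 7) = s^2 + 4*s - 21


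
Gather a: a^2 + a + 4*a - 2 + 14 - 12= a^2 + 5*a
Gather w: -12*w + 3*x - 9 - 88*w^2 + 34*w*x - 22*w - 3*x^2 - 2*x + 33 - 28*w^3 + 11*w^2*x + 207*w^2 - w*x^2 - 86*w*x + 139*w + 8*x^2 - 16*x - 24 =-28*w^3 + w^2*(11*x + 119) + w*(-x^2 - 52*x + 105) + 5*x^2 - 15*x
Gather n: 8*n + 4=8*n + 4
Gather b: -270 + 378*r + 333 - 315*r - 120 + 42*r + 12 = 105*r - 45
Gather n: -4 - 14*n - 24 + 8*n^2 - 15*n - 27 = 8*n^2 - 29*n - 55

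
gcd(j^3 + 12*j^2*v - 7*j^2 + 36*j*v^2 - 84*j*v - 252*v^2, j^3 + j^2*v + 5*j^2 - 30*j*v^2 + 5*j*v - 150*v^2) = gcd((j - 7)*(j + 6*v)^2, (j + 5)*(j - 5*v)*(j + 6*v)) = j + 6*v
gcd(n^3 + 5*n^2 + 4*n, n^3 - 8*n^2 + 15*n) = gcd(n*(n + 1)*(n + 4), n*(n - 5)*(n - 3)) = n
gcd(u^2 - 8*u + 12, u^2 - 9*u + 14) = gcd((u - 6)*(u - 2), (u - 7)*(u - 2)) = u - 2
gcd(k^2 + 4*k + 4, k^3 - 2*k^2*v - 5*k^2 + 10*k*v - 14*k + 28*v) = k + 2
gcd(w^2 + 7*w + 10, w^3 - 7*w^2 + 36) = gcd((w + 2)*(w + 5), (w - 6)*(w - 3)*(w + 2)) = w + 2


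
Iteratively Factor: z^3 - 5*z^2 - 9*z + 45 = (z - 3)*(z^2 - 2*z - 15) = (z - 3)*(z + 3)*(z - 5)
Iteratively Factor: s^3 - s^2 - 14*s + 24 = (s - 2)*(s^2 + s - 12) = (s - 3)*(s - 2)*(s + 4)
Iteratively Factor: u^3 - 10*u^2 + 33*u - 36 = (u - 4)*(u^2 - 6*u + 9) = (u - 4)*(u - 3)*(u - 3)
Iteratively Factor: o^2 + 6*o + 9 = (o + 3)*(o + 3)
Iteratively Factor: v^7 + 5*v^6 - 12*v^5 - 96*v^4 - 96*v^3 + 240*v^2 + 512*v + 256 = (v + 2)*(v^6 + 3*v^5 - 18*v^4 - 60*v^3 + 24*v^2 + 192*v + 128) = (v + 1)*(v + 2)*(v^5 + 2*v^4 - 20*v^3 - 40*v^2 + 64*v + 128) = (v + 1)*(v + 2)*(v + 4)*(v^4 - 2*v^3 - 12*v^2 + 8*v + 32) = (v + 1)*(v + 2)^2*(v + 4)*(v^3 - 4*v^2 - 4*v + 16) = (v + 1)*(v + 2)^3*(v + 4)*(v^2 - 6*v + 8) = (v - 2)*(v + 1)*(v + 2)^3*(v + 4)*(v - 4)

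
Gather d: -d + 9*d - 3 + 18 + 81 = 8*d + 96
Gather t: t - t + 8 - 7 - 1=0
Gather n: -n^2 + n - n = -n^2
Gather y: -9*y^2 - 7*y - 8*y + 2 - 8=-9*y^2 - 15*y - 6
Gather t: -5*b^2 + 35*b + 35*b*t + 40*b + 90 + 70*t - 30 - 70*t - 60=-5*b^2 + 35*b*t + 75*b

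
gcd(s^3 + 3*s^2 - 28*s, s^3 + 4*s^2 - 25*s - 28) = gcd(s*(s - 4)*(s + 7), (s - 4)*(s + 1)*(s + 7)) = s^2 + 3*s - 28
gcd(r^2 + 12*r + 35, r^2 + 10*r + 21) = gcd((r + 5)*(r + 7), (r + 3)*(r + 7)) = r + 7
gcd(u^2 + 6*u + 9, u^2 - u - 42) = 1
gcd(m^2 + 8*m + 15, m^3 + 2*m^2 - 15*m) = m + 5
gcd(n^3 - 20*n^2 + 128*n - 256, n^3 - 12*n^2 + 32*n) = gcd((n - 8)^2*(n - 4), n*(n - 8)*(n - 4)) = n^2 - 12*n + 32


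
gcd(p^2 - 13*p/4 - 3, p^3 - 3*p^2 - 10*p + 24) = p - 4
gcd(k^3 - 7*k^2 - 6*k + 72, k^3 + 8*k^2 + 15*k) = k + 3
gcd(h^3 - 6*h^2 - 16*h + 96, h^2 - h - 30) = h - 6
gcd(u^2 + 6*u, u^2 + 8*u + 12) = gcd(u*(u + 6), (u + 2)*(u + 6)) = u + 6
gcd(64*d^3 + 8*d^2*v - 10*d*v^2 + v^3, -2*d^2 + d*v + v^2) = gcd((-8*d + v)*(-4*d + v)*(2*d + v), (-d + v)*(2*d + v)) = 2*d + v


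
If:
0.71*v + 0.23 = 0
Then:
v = -0.32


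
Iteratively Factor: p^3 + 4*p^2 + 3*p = (p + 1)*(p^2 + 3*p) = (p + 1)*(p + 3)*(p)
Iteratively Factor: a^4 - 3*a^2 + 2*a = (a - 1)*(a^3 + a^2 - 2*a) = (a - 1)*(a + 2)*(a^2 - a) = (a - 1)^2*(a + 2)*(a)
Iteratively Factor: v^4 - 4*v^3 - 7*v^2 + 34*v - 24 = (v - 4)*(v^3 - 7*v + 6) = (v - 4)*(v - 2)*(v^2 + 2*v - 3) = (v - 4)*(v - 2)*(v - 1)*(v + 3)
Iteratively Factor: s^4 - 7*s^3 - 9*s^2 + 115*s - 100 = (s + 4)*(s^3 - 11*s^2 + 35*s - 25) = (s - 5)*(s + 4)*(s^2 - 6*s + 5) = (s - 5)*(s - 1)*(s + 4)*(s - 5)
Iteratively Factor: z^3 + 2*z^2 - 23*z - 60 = (z + 4)*(z^2 - 2*z - 15) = (z + 3)*(z + 4)*(z - 5)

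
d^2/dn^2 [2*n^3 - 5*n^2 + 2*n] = 12*n - 10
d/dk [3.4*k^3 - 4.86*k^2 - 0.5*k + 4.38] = 10.2*k^2 - 9.72*k - 0.5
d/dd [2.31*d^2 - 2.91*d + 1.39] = 4.62*d - 2.91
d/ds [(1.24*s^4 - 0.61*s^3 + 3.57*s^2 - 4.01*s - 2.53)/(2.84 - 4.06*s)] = (-15.1032*s^4 + 19.0396*s^3 - 19.6914*s^2 + 20.2776*s - 21.6602)/(16.4836*s^2 - 23.0608*s + 8.0656)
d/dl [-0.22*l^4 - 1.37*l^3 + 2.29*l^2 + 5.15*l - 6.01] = -0.88*l^3 - 4.11*l^2 + 4.58*l + 5.15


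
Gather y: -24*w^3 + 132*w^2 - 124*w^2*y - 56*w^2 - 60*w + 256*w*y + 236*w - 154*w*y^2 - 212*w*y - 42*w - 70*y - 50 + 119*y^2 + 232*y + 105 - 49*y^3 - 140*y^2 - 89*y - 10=-24*w^3 + 76*w^2 + 134*w - 49*y^3 + y^2*(-154*w - 21) + y*(-124*w^2 + 44*w + 73) + 45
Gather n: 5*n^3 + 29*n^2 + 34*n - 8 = 5*n^3 + 29*n^2 + 34*n - 8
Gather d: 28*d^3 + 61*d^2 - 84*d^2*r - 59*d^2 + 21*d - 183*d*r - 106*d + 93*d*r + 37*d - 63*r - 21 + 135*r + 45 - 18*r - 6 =28*d^3 + d^2*(2 - 84*r) + d*(-90*r - 48) + 54*r + 18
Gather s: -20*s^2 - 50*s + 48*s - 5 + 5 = -20*s^2 - 2*s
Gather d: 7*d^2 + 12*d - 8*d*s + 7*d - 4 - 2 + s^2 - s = 7*d^2 + d*(19 - 8*s) + s^2 - s - 6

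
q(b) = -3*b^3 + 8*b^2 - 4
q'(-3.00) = -129.00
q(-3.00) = 149.00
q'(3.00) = -33.00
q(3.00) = -13.00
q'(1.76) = 0.28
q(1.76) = 4.43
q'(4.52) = -111.55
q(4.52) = -117.59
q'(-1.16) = -30.67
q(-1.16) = 11.45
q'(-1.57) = -47.30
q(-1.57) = 27.33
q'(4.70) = -123.61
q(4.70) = -138.75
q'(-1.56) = -46.86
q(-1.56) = 26.86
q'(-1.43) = -41.28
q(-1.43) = 21.13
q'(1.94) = -2.83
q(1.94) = 4.20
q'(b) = -9*b^2 + 16*b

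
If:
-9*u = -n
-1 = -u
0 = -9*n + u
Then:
No Solution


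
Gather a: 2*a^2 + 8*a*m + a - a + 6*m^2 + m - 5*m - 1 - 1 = 2*a^2 + 8*a*m + 6*m^2 - 4*m - 2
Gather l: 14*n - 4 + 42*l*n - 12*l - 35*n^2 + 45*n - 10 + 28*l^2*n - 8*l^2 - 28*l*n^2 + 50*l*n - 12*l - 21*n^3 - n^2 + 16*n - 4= l^2*(28*n - 8) + l*(-28*n^2 + 92*n - 24) - 21*n^3 - 36*n^2 + 75*n - 18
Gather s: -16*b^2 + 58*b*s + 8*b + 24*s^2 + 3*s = -16*b^2 + 8*b + 24*s^2 + s*(58*b + 3)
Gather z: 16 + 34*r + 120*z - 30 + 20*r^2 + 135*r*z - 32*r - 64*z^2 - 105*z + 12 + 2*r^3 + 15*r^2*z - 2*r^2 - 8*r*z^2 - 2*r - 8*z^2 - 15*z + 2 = 2*r^3 + 18*r^2 + z^2*(-8*r - 72) + z*(15*r^2 + 135*r)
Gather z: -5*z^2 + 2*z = -5*z^2 + 2*z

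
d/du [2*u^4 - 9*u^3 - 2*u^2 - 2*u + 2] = 8*u^3 - 27*u^2 - 4*u - 2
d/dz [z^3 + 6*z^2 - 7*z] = 3*z^2 + 12*z - 7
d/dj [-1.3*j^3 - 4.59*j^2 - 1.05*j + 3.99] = -3.9*j^2 - 9.18*j - 1.05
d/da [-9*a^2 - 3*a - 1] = -18*a - 3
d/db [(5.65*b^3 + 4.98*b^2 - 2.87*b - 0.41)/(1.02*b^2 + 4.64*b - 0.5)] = (5.763*b^4 + 52.432*b^3 + 17.5596*b^2 - 4.1436*b + 3.3374)/(1.0404*b^4 + 9.4656*b^3 + 20.5096*b^2 - 4.64*b + 0.25)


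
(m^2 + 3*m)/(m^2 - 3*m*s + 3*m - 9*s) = m/(m - 3*s)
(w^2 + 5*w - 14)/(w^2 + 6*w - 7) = (w - 2)/(w - 1)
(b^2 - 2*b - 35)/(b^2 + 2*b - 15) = (b - 7)/(b - 3)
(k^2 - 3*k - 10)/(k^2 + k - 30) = (k + 2)/(k + 6)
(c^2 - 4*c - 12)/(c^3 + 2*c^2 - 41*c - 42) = (c + 2)/(c^2 + 8*c + 7)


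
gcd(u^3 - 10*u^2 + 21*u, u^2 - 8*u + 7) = u - 7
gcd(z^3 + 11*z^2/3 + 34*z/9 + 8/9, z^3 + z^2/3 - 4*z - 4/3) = z^2 + 7*z/3 + 2/3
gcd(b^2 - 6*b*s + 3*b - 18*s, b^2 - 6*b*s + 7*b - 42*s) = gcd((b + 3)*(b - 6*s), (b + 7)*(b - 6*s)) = -b + 6*s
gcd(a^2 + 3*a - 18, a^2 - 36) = a + 6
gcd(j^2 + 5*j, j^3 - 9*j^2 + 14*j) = j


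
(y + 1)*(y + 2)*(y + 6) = y^3 + 9*y^2 + 20*y + 12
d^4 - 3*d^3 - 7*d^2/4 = d^2*(d - 7/2)*(d + 1/2)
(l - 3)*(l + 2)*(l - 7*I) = l^3 - l^2 - 7*I*l^2 - 6*l + 7*I*l + 42*I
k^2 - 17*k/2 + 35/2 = (k - 5)*(k - 7/2)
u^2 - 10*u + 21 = (u - 7)*(u - 3)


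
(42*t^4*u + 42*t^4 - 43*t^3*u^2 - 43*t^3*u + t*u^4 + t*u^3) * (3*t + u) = 126*t^5*u + 126*t^5 - 87*t^4*u^2 - 87*t^4*u - 43*t^3*u^3 - 43*t^3*u^2 + 3*t^2*u^4 + 3*t^2*u^3 + t*u^5 + t*u^4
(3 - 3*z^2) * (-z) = 3*z^3 - 3*z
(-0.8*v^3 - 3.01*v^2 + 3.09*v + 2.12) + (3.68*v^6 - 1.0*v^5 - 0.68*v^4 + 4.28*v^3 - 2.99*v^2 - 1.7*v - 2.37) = 3.68*v^6 - 1.0*v^5 - 0.68*v^4 + 3.48*v^3 - 6.0*v^2 + 1.39*v - 0.25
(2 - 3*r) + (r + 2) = 4 - 2*r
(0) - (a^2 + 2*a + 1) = -a^2 - 2*a - 1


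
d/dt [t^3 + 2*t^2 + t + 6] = 3*t^2 + 4*t + 1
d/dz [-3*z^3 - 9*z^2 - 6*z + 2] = -9*z^2 - 18*z - 6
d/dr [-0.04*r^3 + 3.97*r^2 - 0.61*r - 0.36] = -0.12*r^2 + 7.94*r - 0.61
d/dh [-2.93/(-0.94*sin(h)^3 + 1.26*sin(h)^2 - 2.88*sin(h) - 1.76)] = (-8.2626*sin(h)^2 + 7.3836*sin(h) - 8.4384)*cos(h)/(0.94*sin(h)^3 - 1.26*sin(h)^2 + 2.88*sin(h) + 1.76)^2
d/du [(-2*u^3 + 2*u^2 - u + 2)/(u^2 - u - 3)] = (-2*u^4 + 4*u^3 + 17*u^2 - 16*u + 5)/(u^4 - 2*u^3 - 5*u^2 + 6*u + 9)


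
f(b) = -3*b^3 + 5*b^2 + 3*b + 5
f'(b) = -9*b^2 + 10*b + 3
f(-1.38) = 18.27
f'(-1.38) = -27.94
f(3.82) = -77.81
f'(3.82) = -90.13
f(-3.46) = 178.74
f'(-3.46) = -139.34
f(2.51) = -3.41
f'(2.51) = -28.60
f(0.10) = 5.35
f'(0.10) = 3.91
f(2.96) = -20.12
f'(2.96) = -46.25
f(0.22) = 5.87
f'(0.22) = 4.76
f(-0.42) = 4.84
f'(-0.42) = -2.79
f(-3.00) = 122.00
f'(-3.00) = -108.00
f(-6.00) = 815.00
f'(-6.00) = -381.00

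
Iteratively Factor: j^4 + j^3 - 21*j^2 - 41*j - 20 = (j + 4)*(j^3 - 3*j^2 - 9*j - 5) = (j + 1)*(j + 4)*(j^2 - 4*j - 5) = (j - 5)*(j + 1)*(j + 4)*(j + 1)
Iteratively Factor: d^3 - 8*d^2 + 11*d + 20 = (d - 5)*(d^2 - 3*d - 4) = (d - 5)*(d - 4)*(d + 1)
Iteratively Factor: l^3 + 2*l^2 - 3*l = (l)*(l^2 + 2*l - 3) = l*(l - 1)*(l + 3)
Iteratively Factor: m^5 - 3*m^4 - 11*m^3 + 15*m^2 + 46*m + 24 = (m - 3)*(m^4 - 11*m^2 - 18*m - 8) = (m - 3)*(m + 1)*(m^3 - m^2 - 10*m - 8) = (m - 3)*(m + 1)^2*(m^2 - 2*m - 8) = (m - 3)*(m + 1)^2*(m + 2)*(m - 4)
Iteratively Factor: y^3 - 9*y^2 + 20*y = (y - 4)*(y^2 - 5*y) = y*(y - 4)*(y - 5)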